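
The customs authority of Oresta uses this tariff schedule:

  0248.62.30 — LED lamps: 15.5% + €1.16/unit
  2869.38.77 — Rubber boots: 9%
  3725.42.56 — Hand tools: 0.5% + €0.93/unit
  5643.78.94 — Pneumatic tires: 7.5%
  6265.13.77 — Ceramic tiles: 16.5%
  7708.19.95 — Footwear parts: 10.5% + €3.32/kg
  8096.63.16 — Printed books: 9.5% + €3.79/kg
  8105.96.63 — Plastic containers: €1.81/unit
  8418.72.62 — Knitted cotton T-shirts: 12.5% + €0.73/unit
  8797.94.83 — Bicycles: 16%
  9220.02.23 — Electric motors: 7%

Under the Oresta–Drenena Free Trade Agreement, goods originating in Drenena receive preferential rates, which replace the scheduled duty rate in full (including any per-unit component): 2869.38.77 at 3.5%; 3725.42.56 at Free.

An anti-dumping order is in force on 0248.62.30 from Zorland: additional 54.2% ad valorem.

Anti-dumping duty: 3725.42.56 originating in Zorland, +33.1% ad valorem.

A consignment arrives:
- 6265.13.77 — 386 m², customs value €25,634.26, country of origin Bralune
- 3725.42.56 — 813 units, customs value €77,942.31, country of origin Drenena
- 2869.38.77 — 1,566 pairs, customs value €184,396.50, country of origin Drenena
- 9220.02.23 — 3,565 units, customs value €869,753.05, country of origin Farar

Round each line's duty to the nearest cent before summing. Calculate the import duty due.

Line 1 (6265.13.77, Bralune, 386 m², €25,634.26):
Base rate for 6265.13.77 is 16.5%.
Duty = €25,634.26 × 16.5% = €4,229.65.
Line 2 (3725.42.56, Drenena, 813 units, €77,942.31):
Base rate for 3725.42.56 is 0.5% + €0.93/unit.
Origin Drenena qualifies under the Oresta–Drenena agreement and 3725.42.56 is covered: preferential rate Free applies instead.
The additional-duty order on 3725.42.56 targets Zorland, not Drenena; it does not apply.
Duty = €77,942.31 × 0% = €0.00.
Line 3 (2869.38.77, Drenena, 1,566 pairs, €184,396.50):
Base rate for 2869.38.77 is 9%.
Origin Drenena qualifies under the Oresta–Drenena agreement and 2869.38.77 is covered: preferential rate 3.5% applies instead.
Duty = €184,396.50 × 3.5% = €6,453.88.
Line 4 (9220.02.23, Farar, 3,565 units, €869,753.05):
Base rate for 9220.02.23 is 7%.
Duty = €869,753.05 × 7% = €60,882.71.
Total = €4,229.65 + €0.00 + €6,453.88 + €60,882.71 = €71,566.24.

€71,566.24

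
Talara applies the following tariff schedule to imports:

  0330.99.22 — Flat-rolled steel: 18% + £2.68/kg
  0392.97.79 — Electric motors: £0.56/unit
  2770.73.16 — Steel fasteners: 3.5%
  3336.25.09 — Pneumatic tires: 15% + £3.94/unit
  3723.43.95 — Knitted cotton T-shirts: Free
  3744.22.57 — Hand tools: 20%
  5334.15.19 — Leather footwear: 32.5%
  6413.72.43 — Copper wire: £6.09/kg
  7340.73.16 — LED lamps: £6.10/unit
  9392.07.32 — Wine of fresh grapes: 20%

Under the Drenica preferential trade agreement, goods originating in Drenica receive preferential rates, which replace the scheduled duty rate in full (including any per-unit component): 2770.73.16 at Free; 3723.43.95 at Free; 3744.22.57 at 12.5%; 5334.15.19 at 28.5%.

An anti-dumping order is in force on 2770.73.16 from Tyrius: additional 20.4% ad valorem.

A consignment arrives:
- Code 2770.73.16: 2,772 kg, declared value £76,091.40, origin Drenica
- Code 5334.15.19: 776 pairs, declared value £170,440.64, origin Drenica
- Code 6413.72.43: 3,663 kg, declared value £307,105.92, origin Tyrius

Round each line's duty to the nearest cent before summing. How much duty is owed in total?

£70,883.25

Line 1 (2770.73.16, Drenica, 2,772 kg, £76,091.40):
Base rate for 2770.73.16 is 3.5%.
Origin Drenica qualifies under the Talara–Drenica agreement and 2770.73.16 is covered: preferential rate Free applies instead.
The additional-duty order on 2770.73.16 targets Tyrius, not Drenica; it does not apply.
Duty = £76,091.40 × 0% = £0.00.
Line 2 (5334.15.19, Drenica, 776 pairs, £170,440.64):
Base rate for 5334.15.19 is 32.5%.
Origin Drenica qualifies under the Talara–Drenica agreement and 5334.15.19 is covered: preferential rate 28.5% applies instead.
Duty = £170,440.64 × 28.5% = £48,575.58.
Line 3 (6413.72.43, Tyrius, 3,663 kg, £307,105.92):
Base rate for 6413.72.43 is £6.09/kg.
Duty = 3,663 × £6.09 = £22,307.67.
Total = £0.00 + £48,575.58 + £22,307.67 = £70,883.25.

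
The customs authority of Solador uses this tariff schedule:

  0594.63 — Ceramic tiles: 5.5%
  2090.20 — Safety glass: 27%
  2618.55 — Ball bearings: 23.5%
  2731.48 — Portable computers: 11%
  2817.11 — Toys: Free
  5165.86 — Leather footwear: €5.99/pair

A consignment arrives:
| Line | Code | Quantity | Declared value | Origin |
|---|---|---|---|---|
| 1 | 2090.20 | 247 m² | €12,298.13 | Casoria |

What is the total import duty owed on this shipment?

€3,320.50

Line 1 (2090.20, Casoria, 247 m², €12,298.13):
Base rate for 2090.20 is 27%.
Duty = €12,298.13 × 27% = €3,320.50.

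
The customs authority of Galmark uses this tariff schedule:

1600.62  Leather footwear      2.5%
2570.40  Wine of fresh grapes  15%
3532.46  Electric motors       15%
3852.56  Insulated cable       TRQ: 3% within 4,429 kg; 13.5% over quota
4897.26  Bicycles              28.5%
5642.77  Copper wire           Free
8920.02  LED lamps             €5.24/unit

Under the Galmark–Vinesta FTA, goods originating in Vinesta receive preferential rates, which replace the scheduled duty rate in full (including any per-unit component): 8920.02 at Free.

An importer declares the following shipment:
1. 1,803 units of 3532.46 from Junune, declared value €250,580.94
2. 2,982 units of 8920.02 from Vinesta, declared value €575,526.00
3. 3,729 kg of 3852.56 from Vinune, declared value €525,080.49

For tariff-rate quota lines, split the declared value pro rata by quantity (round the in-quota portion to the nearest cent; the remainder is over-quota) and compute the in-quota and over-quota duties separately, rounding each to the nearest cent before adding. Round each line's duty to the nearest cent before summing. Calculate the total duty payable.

Line 1 (3532.46, Junune, 1,803 units, €250,580.94):
Base rate for 3532.46 is 15%.
Duty = €250,580.94 × 15% = €37,587.14.
Line 2 (8920.02, Vinesta, 2,982 units, €575,526.00):
Base rate for 8920.02 is €5.24/unit.
Origin Vinesta qualifies under the Galmark–Vinesta agreement and 8920.02 is covered: preferential rate Free applies instead.
Duty = €575,526.00 × 0% = €0.00.
Line 3 (3852.56, Vinune, 3,729 kg, €525,080.49):
Code 3852.56 is under a tariff-rate quota (threshold 4,429 kg). Quantity 3,729 kg is within the quota, so the in-quota rate 3% applies to the full value.
Duty = €525,080.49 × 3% = €15,752.41.
Total = €37,587.14 + €0.00 + €15,752.41 = €53,339.55.

€53,339.55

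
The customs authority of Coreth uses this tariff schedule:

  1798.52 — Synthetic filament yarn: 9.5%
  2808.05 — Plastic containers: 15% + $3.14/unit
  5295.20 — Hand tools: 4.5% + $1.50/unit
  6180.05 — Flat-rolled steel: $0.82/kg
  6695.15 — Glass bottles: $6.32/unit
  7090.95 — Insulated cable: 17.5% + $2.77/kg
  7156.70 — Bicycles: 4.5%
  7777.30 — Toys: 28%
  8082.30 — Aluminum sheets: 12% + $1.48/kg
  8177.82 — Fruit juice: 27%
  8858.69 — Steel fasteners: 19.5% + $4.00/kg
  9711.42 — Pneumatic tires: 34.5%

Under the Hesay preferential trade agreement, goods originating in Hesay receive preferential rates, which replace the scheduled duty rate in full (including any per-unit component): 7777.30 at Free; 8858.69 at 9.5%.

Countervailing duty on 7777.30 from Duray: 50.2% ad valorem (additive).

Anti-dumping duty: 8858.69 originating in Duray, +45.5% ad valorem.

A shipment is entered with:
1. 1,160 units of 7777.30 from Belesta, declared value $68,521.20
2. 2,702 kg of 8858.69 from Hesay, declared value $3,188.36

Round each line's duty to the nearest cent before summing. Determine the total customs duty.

Line 1 (7777.30, Belesta, 1,160 units, $68,521.20):
Base rate for 7777.30 is 28%.
7777.30 has an FTA preferential rate, but origin Belesta is not Hesay; base rate stands.
The additional-duty order on 7777.30 targets Duray, not Belesta; it does not apply.
Duty = $68,521.20 × 28% = $19,185.94.
Line 2 (8858.69, Hesay, 2,702 kg, $3,188.36):
Base rate for 8858.69 is 19.5% + $4.00/kg.
Origin Hesay qualifies under the Coreth–Hesay agreement and 8858.69 is covered: preferential rate 9.5% applies instead.
The additional-duty order on 8858.69 targets Duray, not Hesay; it does not apply.
Duty = $3,188.36 × 9.5% = $302.89.
Total = $19,185.94 + $302.89 = $19,488.83.

$19,488.83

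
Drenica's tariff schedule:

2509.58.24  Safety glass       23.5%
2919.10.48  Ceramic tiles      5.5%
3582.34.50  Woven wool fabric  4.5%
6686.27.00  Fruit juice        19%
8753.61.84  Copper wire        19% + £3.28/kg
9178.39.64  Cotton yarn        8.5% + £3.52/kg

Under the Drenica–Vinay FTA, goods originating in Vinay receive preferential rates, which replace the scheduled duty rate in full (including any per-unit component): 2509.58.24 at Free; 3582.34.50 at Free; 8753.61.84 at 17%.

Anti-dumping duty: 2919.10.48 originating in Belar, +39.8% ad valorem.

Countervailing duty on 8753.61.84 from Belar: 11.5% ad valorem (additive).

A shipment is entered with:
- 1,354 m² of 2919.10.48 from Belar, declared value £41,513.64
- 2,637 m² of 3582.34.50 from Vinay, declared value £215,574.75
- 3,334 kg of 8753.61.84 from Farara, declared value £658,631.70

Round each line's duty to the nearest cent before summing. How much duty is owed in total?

Line 1 (2919.10.48, Belar, 1,354 m², £41,513.64):
Base rate for 2919.10.48 is 5.5%.
Additional duty on 2919.10.48 from Belar: +39.8%. Applied ad valorem rate: 5.5% + 39.8% = 45.3%.
Duty = £41,513.64 × 45.3% = £18,805.68.
Line 2 (3582.34.50, Vinay, 2,637 m², £215,574.75):
Base rate for 3582.34.50 is 4.5%.
Origin Vinay qualifies under the Drenica–Vinay agreement and 3582.34.50 is covered: preferential rate Free applies instead.
Duty = £215,574.75 × 0% = £0.00.
Line 3 (8753.61.84, Farara, 3,334 kg, £658,631.70):
Base rate for 8753.61.84 is 19% + £3.28/kg.
8753.61.84 has an FTA preferential rate, but origin Farara is not Vinay; base rate stands.
The additional-duty order on 8753.61.84 targets Belar, not Farara; it does not apply.
Duty = £658,631.70 × 19% + 3,334 × £3.28 = £136,075.54.
Total = £18,805.68 + £0.00 + £136,075.54 = £154,881.22.

£154,881.22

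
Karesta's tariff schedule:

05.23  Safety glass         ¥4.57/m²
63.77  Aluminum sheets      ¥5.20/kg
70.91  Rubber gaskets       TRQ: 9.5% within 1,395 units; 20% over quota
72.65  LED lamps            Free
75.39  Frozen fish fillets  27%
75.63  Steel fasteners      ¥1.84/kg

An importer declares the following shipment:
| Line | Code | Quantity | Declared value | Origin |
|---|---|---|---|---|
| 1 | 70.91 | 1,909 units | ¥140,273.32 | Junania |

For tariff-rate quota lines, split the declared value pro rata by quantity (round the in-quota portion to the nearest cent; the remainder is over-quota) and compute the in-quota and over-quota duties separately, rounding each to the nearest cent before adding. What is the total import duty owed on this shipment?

Line 1 (70.91, Junania, 1,909 units, ¥140,273.32):
Code 70.91 is under a tariff-rate quota (threshold 1,395 units). In-quota: 1,395 units at 9.5%; over-quota: 514 units at 20%.
Pro-rata value split: in-quota = ¥140,273.32 × 1,395/1,909 = ¥102,504.60; over-quota = ¥140,273.32 − ¥102,504.60 = ¥37,768.72.
In-quota duty = ¥102,504.60 × 9.5% = ¥9,737.94. Over-quota duty = ¥37,768.72 × 20% = ¥7,553.74.
Line duty = ¥9,737.94 + ¥7,553.74 = ¥17,291.68.

¥17,291.68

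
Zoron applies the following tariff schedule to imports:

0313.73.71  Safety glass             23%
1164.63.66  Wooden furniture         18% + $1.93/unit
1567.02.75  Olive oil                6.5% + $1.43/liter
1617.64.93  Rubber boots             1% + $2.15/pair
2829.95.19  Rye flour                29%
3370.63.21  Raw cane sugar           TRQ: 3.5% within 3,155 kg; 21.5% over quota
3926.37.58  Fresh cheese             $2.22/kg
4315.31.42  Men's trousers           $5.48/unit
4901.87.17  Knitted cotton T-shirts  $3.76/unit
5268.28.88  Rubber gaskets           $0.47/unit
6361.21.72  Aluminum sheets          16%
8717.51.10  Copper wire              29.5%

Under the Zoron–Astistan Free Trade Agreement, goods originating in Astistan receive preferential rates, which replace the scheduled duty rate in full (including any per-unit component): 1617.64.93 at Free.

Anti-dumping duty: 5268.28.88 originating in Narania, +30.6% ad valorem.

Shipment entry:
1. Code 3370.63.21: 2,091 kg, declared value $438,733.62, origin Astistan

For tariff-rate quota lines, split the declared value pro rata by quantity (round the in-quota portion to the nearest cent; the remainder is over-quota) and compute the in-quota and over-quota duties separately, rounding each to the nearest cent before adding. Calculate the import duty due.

Line 1 (3370.63.21, Astistan, 2,091 kg, $438,733.62):
Code 3370.63.21 is under a tariff-rate quota (threshold 3,155 kg). Quantity 2,091 kg is within the quota, so the in-quota rate 3.5% applies to the full value.
Duty = $438,733.62 × 3.5% = $15,355.68.

$15,355.68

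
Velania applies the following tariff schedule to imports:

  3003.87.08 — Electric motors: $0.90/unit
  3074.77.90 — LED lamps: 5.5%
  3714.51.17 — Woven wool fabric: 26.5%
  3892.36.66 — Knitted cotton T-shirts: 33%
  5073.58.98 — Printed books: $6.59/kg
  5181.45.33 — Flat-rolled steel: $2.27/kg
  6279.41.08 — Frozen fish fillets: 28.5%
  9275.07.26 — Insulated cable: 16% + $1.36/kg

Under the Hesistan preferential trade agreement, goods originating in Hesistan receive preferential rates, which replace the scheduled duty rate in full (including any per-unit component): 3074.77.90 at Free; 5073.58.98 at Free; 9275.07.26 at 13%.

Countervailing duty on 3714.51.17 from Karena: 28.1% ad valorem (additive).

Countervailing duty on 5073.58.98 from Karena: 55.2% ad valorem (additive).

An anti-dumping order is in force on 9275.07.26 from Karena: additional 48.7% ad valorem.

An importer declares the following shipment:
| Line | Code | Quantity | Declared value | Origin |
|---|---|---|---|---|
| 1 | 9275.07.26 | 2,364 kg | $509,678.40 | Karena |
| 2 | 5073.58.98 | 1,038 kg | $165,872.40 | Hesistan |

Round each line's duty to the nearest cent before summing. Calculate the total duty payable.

$332,976.96

Line 1 (9275.07.26, Karena, 2,364 kg, $509,678.40):
Base rate for 9275.07.26 is 16% + $1.36/kg.
9275.07.26 has an FTA preferential rate, but origin Karena is not Hesistan; base rate stands.
Additional duty on 9275.07.26 from Karena: +48.7%. Applied ad valorem rate: 16% + 48.7% = 64.7%.
Duty = $509,678.40 × 64.7% + 2,364 × $1.36 = $332,976.96.
Line 2 (5073.58.98, Hesistan, 1,038 kg, $165,872.40):
Base rate for 5073.58.98 is $6.59/kg.
Origin Hesistan qualifies under the Velania–Hesistan agreement and 5073.58.98 is covered: preferential rate Free applies instead.
The additional-duty order on 5073.58.98 targets Karena, not Hesistan; it does not apply.
Duty = $165,872.40 × 0% = $0.00.
Total = $332,976.96 + $0.00 = $332,976.96.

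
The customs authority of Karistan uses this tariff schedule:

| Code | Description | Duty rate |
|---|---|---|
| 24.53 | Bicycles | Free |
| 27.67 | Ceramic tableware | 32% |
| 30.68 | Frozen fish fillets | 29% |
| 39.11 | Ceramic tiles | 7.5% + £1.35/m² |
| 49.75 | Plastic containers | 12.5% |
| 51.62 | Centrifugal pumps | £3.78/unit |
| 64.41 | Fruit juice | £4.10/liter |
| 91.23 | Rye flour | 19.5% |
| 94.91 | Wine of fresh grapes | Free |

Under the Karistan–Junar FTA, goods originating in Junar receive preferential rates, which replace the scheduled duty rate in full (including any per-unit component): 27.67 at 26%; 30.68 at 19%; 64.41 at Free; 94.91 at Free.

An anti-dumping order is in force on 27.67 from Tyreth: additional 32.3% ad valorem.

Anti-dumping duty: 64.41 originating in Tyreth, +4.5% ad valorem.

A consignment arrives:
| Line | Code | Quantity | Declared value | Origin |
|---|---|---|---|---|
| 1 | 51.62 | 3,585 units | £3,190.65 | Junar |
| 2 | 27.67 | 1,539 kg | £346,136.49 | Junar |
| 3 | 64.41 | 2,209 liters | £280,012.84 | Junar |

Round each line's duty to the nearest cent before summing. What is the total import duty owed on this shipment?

Line 1 (51.62, Junar, 3,585 units, £3,190.65):
Base rate for 51.62 is £3.78/unit.
Origin Junar is the FTA partner but 51.62 is not on the preference list; base rate stands.
Duty = 3,585 × £3.78 = £13,551.30.
Line 2 (27.67, Junar, 1,539 kg, £346,136.49):
Base rate for 27.67 is 32%.
Origin Junar qualifies under the Karistan–Junar agreement and 27.67 is covered: preferential rate 26% applies instead.
The additional-duty order on 27.67 targets Tyreth, not Junar; it does not apply.
Duty = £346,136.49 × 26% = £89,995.49.
Line 3 (64.41, Junar, 2,209 liters, £280,012.84):
Base rate for 64.41 is £4.10/liter.
Origin Junar qualifies under the Karistan–Junar agreement and 64.41 is covered: preferential rate Free applies instead.
The additional-duty order on 64.41 targets Tyreth, not Junar; it does not apply.
Duty = £280,012.84 × 0% = £0.00.
Total = £13,551.30 + £89,995.49 + £0.00 = £103,546.79.

£103,546.79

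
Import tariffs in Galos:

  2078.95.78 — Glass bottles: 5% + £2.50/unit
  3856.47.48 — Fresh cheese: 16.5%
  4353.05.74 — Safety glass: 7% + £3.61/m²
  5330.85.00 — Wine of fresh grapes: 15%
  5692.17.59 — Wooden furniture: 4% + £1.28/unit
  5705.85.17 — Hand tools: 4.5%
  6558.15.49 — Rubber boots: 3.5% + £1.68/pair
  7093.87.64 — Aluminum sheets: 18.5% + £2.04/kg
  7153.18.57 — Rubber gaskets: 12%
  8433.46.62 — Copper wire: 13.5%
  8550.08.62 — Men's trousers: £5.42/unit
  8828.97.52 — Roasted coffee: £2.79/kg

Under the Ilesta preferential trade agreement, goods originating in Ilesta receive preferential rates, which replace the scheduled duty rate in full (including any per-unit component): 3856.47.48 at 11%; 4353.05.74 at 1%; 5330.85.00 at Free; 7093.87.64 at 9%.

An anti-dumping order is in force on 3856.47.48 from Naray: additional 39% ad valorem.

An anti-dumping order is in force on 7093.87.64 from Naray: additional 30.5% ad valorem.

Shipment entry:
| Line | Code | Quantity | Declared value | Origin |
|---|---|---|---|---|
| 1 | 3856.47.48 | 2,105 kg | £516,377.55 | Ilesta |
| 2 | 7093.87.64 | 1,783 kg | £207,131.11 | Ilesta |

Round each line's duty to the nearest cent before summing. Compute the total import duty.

£75,443.33

Line 1 (3856.47.48, Ilesta, 2,105 kg, £516,377.55):
Base rate for 3856.47.48 is 16.5%.
Origin Ilesta qualifies under the Galos–Ilesta agreement and 3856.47.48 is covered: preferential rate 11% applies instead.
The additional-duty order on 3856.47.48 targets Naray, not Ilesta; it does not apply.
Duty = £516,377.55 × 11% = £56,801.53.
Line 2 (7093.87.64, Ilesta, 1,783 kg, £207,131.11):
Base rate for 7093.87.64 is 18.5% + £2.04/kg.
Origin Ilesta qualifies under the Galos–Ilesta agreement and 7093.87.64 is covered: preferential rate 9% applies instead.
The additional-duty order on 7093.87.64 targets Naray, not Ilesta; it does not apply.
Duty = £207,131.11 × 9% = £18,641.80.
Total = £56,801.53 + £18,641.80 = £75,443.33.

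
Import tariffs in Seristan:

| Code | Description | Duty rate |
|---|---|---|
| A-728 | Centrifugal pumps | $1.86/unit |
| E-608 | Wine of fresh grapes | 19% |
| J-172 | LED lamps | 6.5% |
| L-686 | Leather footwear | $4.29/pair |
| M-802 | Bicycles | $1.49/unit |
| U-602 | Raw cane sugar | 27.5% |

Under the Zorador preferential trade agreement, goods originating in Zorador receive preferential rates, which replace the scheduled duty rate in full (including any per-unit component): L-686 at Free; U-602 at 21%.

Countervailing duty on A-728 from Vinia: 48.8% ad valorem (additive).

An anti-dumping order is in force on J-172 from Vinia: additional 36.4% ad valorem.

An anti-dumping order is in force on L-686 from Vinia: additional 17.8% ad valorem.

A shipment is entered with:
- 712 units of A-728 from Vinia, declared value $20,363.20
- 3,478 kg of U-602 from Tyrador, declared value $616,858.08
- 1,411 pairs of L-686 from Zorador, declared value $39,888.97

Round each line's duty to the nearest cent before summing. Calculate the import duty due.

Line 1 (A-728, Vinia, 712 units, $20,363.20):
Base rate for A-728 is $1.86/unit.
Additional duty on A-728 from Vinia: +48.8% ad valorem. Applied ad valorem rate = 48.8%.
Duty = $20,363.20 × 48.8% + 712 × $1.86 = $11,261.56.
Line 2 (U-602, Tyrador, 3,478 kg, $616,858.08):
Base rate for U-602 is 27.5%.
U-602 has an FTA preferential rate, but origin Tyrador is not Zorador; base rate stands.
Duty = $616,858.08 × 27.5% = $169,635.97.
Line 3 (L-686, Zorador, 1,411 pairs, $39,888.97):
Base rate for L-686 is $4.29/pair.
Origin Zorador qualifies under the Seristan–Zorador agreement and L-686 is covered: preferential rate Free applies instead.
The additional-duty order on L-686 targets Vinia, not Zorador; it does not apply.
Duty = $39,888.97 × 0% = $0.00.
Total = $11,261.56 + $169,635.97 + $0.00 = $180,897.53.

$180,897.53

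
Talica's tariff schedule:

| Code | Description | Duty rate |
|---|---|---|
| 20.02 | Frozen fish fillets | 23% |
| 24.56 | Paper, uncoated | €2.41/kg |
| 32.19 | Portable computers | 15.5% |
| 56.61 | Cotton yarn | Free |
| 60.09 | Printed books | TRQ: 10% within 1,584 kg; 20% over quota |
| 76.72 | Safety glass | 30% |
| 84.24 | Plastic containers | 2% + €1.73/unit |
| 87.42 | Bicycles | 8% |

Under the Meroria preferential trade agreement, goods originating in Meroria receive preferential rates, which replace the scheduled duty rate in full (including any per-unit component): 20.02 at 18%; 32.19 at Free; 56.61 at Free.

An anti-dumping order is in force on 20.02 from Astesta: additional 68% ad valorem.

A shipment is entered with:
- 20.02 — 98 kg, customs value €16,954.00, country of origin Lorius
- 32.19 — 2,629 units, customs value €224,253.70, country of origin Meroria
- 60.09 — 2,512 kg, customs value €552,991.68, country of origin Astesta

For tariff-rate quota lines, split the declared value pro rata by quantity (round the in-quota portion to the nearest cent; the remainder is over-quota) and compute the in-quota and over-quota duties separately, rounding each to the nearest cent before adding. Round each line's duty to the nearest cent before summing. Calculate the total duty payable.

€79,627.58

Line 1 (20.02, Lorius, 98 kg, €16,954.00):
Base rate for 20.02 is 23%.
20.02 has an FTA preferential rate, but origin Lorius is not Meroria; base rate stands.
The additional-duty order on 20.02 targets Astesta, not Lorius; it does not apply.
Duty = €16,954.00 × 23% = €3,899.42.
Line 2 (32.19, Meroria, 2,629 units, €224,253.70):
Base rate for 32.19 is 15.5%.
Origin Meroria qualifies under the Talica–Meroria agreement and 32.19 is covered: preferential rate Free applies instead.
Duty = €224,253.70 × 0% = €0.00.
Line 3 (60.09, Astesta, 2,512 kg, €552,991.68):
Code 60.09 is under a tariff-rate quota (threshold 1,584 kg). In-quota: 1,584 kg at 10%; over-quota: 928 kg at 20%.
Pro-rata value split: in-quota = €552,991.68 × 1,584/2,512 = €348,701.76; over-quota = €552,991.68 − €348,701.76 = €204,289.92.
In-quota duty = €348,701.76 × 10% = €34,870.18. Over-quota duty = €204,289.92 × 20% = €40,857.98.
Line duty = €34,870.18 + €40,857.98 = €75,728.16.
Total = €3,899.42 + €0.00 + €75,728.16 = €79,627.58.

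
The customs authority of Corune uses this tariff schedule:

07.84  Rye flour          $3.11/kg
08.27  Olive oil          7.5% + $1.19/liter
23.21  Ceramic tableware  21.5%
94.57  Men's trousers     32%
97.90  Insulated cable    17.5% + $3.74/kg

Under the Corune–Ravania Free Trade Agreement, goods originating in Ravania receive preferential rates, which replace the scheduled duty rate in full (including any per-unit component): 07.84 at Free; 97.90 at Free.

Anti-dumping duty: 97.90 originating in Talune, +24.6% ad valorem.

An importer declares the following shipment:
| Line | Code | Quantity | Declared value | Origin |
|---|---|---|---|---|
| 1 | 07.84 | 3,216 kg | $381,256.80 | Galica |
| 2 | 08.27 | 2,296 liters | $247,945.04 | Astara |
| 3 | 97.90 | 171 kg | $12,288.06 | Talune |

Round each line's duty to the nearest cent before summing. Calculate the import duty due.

Line 1 (07.84, Galica, 3,216 kg, $381,256.80):
Base rate for 07.84 is $3.11/kg.
07.84 has an FTA preferential rate, but origin Galica is not Ravania; base rate stands.
Duty = 3,216 × $3.11 = $10,001.76.
Line 2 (08.27, Astara, 2,296 liters, $247,945.04):
Base rate for 08.27 is 7.5% + $1.19/liter.
Duty = $247,945.04 × 7.5% + 2,296 × $1.19 = $21,328.12.
Line 3 (97.90, Talune, 171 kg, $12,288.06):
Base rate for 97.90 is 17.5% + $3.74/kg.
97.90 has an FTA preferential rate, but origin Talune is not Ravania; base rate stands.
Additional duty on 97.90 from Talune: +24.6%. Applied ad valorem rate: 17.5% + 24.6% = 42.1%.
Duty = $12,288.06 × 42.1% + 171 × $3.74 = $5,812.81.
Total = $10,001.76 + $21,328.12 + $5,812.81 = $37,142.69.

$37,142.69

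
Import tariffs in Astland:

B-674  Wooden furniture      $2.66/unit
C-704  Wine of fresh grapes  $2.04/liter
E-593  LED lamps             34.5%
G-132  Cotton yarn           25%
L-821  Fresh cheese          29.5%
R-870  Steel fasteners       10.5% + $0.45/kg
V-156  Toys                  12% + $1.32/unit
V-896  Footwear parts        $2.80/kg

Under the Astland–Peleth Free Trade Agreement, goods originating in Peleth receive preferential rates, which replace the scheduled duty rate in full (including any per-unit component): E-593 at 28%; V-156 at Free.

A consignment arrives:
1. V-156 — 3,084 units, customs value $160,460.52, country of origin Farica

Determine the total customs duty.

$23,326.14

Line 1 (V-156, Farica, 3,084 units, $160,460.52):
Base rate for V-156 is 12% + $1.32/unit.
V-156 has an FTA preferential rate, but origin Farica is not Peleth; base rate stands.
Duty = $160,460.52 × 12% + 3,084 × $1.32 = $23,326.14.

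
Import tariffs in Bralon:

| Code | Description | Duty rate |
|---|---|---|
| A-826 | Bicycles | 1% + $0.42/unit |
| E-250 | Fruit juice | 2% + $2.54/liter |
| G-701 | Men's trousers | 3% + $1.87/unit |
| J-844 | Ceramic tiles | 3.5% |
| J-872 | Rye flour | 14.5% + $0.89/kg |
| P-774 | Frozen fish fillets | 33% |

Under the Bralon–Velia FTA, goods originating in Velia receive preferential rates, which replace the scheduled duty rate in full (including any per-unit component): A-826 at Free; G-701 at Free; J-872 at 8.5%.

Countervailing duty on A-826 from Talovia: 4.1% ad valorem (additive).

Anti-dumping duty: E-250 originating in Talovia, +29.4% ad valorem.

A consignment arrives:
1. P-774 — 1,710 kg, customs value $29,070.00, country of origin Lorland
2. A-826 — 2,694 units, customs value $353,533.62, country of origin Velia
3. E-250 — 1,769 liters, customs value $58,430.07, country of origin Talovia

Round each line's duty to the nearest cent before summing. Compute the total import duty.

Line 1 (P-774, Lorland, 1,710 kg, $29,070.00):
Base rate for P-774 is 33%.
Duty = $29,070.00 × 33% = $9,593.10.
Line 2 (A-826, Velia, 2,694 units, $353,533.62):
Base rate for A-826 is 1% + $0.42/unit.
Origin Velia qualifies under the Bralon–Velia agreement and A-826 is covered: preferential rate Free applies instead.
The additional-duty order on A-826 targets Talovia, not Velia; it does not apply.
Duty = $353,533.62 × 0% = $0.00.
Line 3 (E-250, Talovia, 1,769 liters, $58,430.07):
Base rate for E-250 is 2% + $2.54/liter.
Additional duty on E-250 from Talovia: +29.4%. Applied ad valorem rate: 2% + 29.4% = 31.4%.
Duty = $58,430.07 × 31.4% + 1,769 × $2.54 = $22,840.30.
Total = $9,593.10 + $0.00 + $22,840.30 = $32,433.40.

$32,433.40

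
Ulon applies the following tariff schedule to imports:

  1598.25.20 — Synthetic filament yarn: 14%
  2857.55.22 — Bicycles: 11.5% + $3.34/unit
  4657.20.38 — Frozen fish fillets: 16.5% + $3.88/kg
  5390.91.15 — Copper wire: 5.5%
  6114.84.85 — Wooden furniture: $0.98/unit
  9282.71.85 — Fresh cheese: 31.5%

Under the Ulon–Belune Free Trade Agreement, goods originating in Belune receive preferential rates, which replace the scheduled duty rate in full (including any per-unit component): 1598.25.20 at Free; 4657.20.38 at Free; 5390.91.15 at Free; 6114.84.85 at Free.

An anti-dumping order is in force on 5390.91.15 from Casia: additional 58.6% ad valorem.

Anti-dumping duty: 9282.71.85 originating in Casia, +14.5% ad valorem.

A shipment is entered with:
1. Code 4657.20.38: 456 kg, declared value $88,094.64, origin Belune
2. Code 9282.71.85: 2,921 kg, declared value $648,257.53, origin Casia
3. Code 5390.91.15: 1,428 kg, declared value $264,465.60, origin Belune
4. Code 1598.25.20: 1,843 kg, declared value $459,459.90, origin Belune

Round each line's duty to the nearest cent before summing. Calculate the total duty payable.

$298,198.46

Line 1 (4657.20.38, Belune, 456 kg, $88,094.64):
Base rate for 4657.20.38 is 16.5% + $3.88/kg.
Origin Belune qualifies under the Ulon–Belune agreement and 4657.20.38 is covered: preferential rate Free applies instead.
Duty = $88,094.64 × 0% = $0.00.
Line 2 (9282.71.85, Casia, 2,921 kg, $648,257.53):
Base rate for 9282.71.85 is 31.5%.
Additional duty on 9282.71.85 from Casia: +14.5%. Applied ad valorem rate: 31.5% + 14.5% = 46%.
Duty = $648,257.53 × 46% = $298,198.46.
Line 3 (5390.91.15, Belune, 1,428 kg, $264,465.60):
Base rate for 5390.91.15 is 5.5%.
Origin Belune qualifies under the Ulon–Belune agreement and 5390.91.15 is covered: preferential rate Free applies instead.
The additional-duty order on 5390.91.15 targets Casia, not Belune; it does not apply.
Duty = $264,465.60 × 0% = $0.00.
Line 4 (1598.25.20, Belune, 1,843 kg, $459,459.90):
Base rate for 1598.25.20 is 14%.
Origin Belune qualifies under the Ulon–Belune agreement and 1598.25.20 is covered: preferential rate Free applies instead.
Duty = $459,459.90 × 0% = $0.00.
Total = $0.00 + $298,198.46 + $0.00 + $0.00 = $298,198.46.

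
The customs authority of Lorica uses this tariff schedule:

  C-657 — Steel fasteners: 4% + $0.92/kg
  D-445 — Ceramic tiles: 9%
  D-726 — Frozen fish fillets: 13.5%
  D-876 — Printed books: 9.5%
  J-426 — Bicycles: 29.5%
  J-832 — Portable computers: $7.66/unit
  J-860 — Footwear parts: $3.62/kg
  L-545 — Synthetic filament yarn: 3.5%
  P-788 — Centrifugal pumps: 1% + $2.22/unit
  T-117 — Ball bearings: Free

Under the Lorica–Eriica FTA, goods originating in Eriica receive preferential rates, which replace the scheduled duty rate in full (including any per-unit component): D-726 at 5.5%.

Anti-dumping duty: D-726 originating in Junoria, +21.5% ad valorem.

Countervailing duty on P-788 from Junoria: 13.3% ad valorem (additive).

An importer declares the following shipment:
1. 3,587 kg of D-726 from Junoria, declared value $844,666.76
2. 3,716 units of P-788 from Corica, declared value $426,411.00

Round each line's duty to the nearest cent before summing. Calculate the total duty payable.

$308,147.00

Line 1 (D-726, Junoria, 3,587 kg, $844,666.76):
Base rate for D-726 is 13.5%.
D-726 has an FTA preferential rate, but origin Junoria is not Eriica; base rate stands.
Additional duty on D-726 from Junoria: +21.5%. Applied ad valorem rate: 13.5% + 21.5% = 35%.
Duty = $844,666.76 × 35% = $295,633.37.
Line 2 (P-788, Corica, 3,716 units, $426,411.00):
Base rate for P-788 is 1% + $2.22/unit.
The additional-duty order on P-788 targets Junoria, not Corica; it does not apply.
Duty = $426,411.00 × 1% + 3,716 × $2.22 = $12,513.63.
Total = $295,633.37 + $12,513.63 = $308,147.00.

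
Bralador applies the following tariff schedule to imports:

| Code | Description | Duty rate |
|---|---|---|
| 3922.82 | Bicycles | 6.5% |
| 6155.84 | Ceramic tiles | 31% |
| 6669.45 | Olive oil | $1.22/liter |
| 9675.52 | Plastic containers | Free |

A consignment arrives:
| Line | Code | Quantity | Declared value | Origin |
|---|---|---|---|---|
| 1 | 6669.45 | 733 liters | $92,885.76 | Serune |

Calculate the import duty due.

Line 1 (6669.45, Serune, 733 liters, $92,885.76):
Base rate for 6669.45 is $1.22/liter.
Duty = 733 × $1.22 = $894.26.

$894.26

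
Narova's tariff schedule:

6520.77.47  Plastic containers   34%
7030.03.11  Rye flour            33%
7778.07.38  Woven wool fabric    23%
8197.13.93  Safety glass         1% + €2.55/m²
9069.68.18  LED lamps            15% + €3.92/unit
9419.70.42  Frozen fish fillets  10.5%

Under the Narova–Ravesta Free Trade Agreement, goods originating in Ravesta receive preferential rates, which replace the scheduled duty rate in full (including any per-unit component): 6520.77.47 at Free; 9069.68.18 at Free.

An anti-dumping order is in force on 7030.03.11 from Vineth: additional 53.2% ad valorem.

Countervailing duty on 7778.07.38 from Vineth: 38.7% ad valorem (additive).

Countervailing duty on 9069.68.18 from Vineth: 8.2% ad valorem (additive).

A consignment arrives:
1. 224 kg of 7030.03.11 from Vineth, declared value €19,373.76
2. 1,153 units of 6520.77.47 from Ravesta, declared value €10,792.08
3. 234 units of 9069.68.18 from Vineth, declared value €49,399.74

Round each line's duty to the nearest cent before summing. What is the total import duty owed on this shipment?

€29,078.20

Line 1 (7030.03.11, Vineth, 224 kg, €19,373.76):
Base rate for 7030.03.11 is 33%.
Additional duty on 7030.03.11 from Vineth: +53.2%. Applied ad valorem rate: 33% + 53.2% = 86.2%.
Duty = €19,373.76 × 86.2% = €16,700.18.
Line 2 (6520.77.47, Ravesta, 1,153 units, €10,792.08):
Base rate for 6520.77.47 is 34%.
Origin Ravesta qualifies under the Narova–Ravesta agreement and 6520.77.47 is covered: preferential rate Free applies instead.
Duty = €10,792.08 × 0% = €0.00.
Line 3 (9069.68.18, Vineth, 234 units, €49,399.74):
Base rate for 9069.68.18 is 15% + €3.92/unit.
9069.68.18 has an FTA preferential rate, but origin Vineth is not Ravesta; base rate stands.
Additional duty on 9069.68.18 from Vineth: +8.2%. Applied ad valorem rate: 15% + 8.2% = 23.2%.
Duty = €49,399.74 × 23.2% + 234 × €3.92 = €12,378.02.
Total = €16,700.18 + €0.00 + €12,378.02 = €29,078.20.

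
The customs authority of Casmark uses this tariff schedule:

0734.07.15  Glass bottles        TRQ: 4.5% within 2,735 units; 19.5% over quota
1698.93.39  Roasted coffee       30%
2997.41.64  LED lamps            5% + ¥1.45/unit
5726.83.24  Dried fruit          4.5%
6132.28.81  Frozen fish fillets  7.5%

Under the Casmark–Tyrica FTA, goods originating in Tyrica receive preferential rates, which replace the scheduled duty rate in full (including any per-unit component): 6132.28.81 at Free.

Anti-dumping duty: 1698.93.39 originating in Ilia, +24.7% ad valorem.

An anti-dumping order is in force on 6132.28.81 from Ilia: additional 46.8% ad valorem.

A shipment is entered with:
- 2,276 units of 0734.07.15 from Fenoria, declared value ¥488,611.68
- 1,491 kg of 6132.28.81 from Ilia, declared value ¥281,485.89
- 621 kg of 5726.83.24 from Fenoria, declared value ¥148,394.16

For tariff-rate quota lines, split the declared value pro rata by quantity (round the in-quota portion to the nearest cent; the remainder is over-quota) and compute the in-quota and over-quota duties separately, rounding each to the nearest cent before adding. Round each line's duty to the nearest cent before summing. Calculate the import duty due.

Line 1 (0734.07.15, Fenoria, 2,276 units, ¥488,611.68):
Code 0734.07.15 is under a tariff-rate quota (threshold 2,735 units). Quantity 2,276 units is within the quota, so the in-quota rate 4.5% applies to the full value.
Duty = ¥488,611.68 × 4.5% = ¥21,987.53.
Line 2 (6132.28.81, Ilia, 1,491 kg, ¥281,485.89):
Base rate for 6132.28.81 is 7.5%.
6132.28.81 has an FTA preferential rate, but origin Ilia is not Tyrica; base rate stands.
Additional duty on 6132.28.81 from Ilia: +46.8%. Applied ad valorem rate: 7.5% + 46.8% = 54.3%.
Duty = ¥281,485.89 × 54.3% = ¥152,846.84.
Line 3 (5726.83.24, Fenoria, 621 kg, ¥148,394.16):
Base rate for 5726.83.24 is 4.5%.
Duty = ¥148,394.16 × 4.5% = ¥6,677.74.
Total = ¥21,987.53 + ¥152,846.84 + ¥6,677.74 = ¥181,512.11.

¥181,512.11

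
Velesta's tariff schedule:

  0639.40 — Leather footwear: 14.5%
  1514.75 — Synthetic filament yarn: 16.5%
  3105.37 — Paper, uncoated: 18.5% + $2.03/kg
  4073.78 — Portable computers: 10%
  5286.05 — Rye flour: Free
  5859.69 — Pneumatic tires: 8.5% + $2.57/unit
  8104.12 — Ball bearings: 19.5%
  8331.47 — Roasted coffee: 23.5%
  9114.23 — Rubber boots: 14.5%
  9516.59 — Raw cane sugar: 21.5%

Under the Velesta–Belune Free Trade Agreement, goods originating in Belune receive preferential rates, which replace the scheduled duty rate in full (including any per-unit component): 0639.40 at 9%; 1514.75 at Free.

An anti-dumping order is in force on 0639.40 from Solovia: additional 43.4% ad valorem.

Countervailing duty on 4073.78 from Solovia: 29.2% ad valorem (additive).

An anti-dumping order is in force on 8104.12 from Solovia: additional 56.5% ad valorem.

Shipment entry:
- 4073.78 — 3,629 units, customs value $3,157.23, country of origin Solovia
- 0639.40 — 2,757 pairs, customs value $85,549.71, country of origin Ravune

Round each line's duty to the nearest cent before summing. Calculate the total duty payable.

$13,642.34

Line 1 (4073.78, Solovia, 3,629 units, $3,157.23):
Base rate for 4073.78 is 10%.
Additional duty on 4073.78 from Solovia: +29.2%. Applied ad valorem rate: 10% + 29.2% = 39.2%.
Duty = $3,157.23 × 39.2% = $1,237.63.
Line 2 (0639.40, Ravune, 2,757 pairs, $85,549.71):
Base rate for 0639.40 is 14.5%.
0639.40 has an FTA preferential rate, but origin Ravune is not Belune; base rate stands.
The additional-duty order on 0639.40 targets Solovia, not Ravune; it does not apply.
Duty = $85,549.71 × 14.5% = $12,404.71.
Total = $1,237.63 + $12,404.71 = $13,642.34.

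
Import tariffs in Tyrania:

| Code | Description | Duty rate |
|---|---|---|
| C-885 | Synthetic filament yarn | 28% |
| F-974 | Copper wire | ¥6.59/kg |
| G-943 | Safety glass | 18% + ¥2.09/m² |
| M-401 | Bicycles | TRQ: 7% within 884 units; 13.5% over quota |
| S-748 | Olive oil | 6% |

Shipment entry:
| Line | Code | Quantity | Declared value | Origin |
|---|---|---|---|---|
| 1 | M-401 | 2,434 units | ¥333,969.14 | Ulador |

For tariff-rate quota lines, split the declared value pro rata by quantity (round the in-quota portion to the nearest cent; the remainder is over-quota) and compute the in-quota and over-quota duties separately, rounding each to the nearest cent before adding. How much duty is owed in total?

¥37,201.74

Line 1 (M-401, Ulador, 2,434 units, ¥333,969.14):
Code M-401 is under a tariff-rate quota (threshold 884 units). In-quota: 884 units at 7%; over-quota: 1,550 units at 13.5%.
Pro-rata value split: in-quota = ¥333,969.14 × 884/2,434 = ¥121,293.64; over-quota = ¥333,969.14 − ¥121,293.64 = ¥212,675.50.
In-quota duty = ¥121,293.64 × 7% = ¥8,490.55. Over-quota duty = ¥212,675.50 × 13.5% = ¥28,711.19.
Line duty = ¥8,490.55 + ¥28,711.19 = ¥37,201.74.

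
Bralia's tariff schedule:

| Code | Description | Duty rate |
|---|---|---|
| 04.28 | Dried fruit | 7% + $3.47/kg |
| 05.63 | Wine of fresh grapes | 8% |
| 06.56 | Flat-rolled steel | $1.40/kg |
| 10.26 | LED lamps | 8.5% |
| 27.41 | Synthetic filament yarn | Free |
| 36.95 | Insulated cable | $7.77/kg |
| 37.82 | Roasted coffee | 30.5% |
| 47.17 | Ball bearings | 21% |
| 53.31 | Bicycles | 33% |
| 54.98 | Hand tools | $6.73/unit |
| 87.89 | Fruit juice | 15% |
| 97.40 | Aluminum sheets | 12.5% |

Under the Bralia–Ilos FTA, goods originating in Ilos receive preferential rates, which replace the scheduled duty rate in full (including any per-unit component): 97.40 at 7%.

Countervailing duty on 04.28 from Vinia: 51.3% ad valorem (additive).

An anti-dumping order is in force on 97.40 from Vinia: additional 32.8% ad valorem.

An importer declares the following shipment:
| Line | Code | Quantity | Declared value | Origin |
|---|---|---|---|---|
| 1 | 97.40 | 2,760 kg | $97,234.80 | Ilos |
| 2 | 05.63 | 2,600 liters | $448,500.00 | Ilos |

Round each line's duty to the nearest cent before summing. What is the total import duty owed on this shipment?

Line 1 (97.40, Ilos, 2,760 kg, $97,234.80):
Base rate for 97.40 is 12.5%.
Origin Ilos qualifies under the Bralia–Ilos agreement and 97.40 is covered: preferential rate 7% applies instead.
The additional-duty order on 97.40 targets Vinia, not Ilos; it does not apply.
Duty = $97,234.80 × 7% = $6,806.44.
Line 2 (05.63, Ilos, 2,600 liters, $448,500.00):
Base rate for 05.63 is 8%.
Origin Ilos is the FTA partner but 05.63 is not on the preference list; base rate stands.
Duty = $448,500.00 × 8% = $35,880.00.
Total = $6,806.44 + $35,880.00 = $42,686.44.

$42,686.44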